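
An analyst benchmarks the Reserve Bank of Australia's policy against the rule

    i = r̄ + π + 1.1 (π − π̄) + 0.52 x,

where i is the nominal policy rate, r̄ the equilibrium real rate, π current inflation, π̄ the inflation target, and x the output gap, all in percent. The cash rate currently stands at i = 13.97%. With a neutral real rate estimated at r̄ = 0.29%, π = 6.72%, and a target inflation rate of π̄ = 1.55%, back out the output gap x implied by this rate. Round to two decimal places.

0.52 x = 13.97 − 0.29 − 6.72 − 1.1 × (6.72 − 1.55) = 1.273
x = 1.273 / 0.52 = 2.45

2.45%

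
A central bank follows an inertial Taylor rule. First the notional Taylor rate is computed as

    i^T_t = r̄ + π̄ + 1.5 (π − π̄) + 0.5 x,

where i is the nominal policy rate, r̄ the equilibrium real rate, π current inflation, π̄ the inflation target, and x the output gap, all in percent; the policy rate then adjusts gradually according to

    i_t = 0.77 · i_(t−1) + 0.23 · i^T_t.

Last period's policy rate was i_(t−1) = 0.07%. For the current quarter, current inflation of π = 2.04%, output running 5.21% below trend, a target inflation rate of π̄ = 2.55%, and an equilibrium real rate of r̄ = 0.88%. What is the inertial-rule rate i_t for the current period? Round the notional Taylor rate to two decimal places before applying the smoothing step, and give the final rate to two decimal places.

0.07%

Output 5.21% below potential → x = -5.21.
i^T_t = 0.88 + 2.55 + 1.5 × (2.04 − 2.55) + 0.5 × (-5.21)
   = 0.88 + 2.55 − 0.765 − 2.605 = 0.06
i_t = 0.77 × 0.07 + 0.23 × 0.06 = 0.0539 + 0.0138 = 0.07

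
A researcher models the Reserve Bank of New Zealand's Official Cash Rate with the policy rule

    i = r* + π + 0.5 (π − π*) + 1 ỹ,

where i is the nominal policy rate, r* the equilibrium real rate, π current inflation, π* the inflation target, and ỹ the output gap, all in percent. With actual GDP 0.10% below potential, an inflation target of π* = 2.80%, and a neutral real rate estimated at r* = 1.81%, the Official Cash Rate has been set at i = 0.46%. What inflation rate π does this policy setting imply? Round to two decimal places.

0.10%

Output 0.10% below potential → ỹ = -0.10.
Collecting π: i = r* + (1 + 0.5) π − 0.5 π* + 1 ỹ
1.5 π = 0.46 − 1.81 + 0.5 × 2.80 − 1 × (-0.10) = 0.15
π = 0.15 / 1.5 = 0.10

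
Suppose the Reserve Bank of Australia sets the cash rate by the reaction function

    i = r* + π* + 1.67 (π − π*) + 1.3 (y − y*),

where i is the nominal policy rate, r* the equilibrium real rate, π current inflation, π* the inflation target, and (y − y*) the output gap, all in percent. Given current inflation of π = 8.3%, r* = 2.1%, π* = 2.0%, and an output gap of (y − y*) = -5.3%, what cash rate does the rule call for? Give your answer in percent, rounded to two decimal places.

i = 2.1 + 2.0 + 1.67 × (8.3 − 2.0) + 1.3 × (-5.3)
   = 2.1 + 2 + 10.521 − 6.89 = 7.73

7.73%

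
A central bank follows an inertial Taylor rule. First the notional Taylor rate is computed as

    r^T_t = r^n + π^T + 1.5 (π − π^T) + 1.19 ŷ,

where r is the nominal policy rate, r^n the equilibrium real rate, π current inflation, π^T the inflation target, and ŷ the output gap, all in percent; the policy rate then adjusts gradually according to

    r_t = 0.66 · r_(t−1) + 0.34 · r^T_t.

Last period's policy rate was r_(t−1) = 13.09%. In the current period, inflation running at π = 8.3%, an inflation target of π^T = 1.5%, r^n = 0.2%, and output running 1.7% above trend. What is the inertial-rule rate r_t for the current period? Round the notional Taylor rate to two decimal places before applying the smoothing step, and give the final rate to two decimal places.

Output 1.7% above potential → ŷ = 1.7.
r^T_t = 0.2 + 1.5 + 1.5 × (8.3 − 1.5) + 1.19 × 1.7
   = 0.2 + 1.5 + 10.2 + 2.023 = 13.92
r_t = 0.66 × 13.09 + 0.34 × 13.92 = 8.6394 + 4.7328 = 13.37

13.37%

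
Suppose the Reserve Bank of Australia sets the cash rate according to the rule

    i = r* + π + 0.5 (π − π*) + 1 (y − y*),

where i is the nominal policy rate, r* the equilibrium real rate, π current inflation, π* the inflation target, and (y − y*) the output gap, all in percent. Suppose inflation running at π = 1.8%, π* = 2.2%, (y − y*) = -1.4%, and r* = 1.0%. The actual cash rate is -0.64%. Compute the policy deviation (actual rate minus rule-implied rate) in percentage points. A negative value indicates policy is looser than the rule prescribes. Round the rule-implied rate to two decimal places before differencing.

i = 1.0 + 1.8 + 0.5 × (1.8 − 2.2) + 1 × (-1.4)
   = 1.0 + 1.8 − 0.2 − 1.4 = 1.20
Deviation = -0.64 − 1.20 = -1.84 pp.

-1.84 pp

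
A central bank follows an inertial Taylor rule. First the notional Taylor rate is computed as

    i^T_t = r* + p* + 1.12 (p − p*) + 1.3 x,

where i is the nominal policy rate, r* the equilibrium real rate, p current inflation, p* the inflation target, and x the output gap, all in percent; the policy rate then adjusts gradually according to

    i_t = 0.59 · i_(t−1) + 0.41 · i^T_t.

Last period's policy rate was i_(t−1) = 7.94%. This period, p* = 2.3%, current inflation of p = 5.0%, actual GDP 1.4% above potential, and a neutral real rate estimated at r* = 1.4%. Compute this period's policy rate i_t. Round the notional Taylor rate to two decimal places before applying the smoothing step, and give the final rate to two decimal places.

Output 1.4% above potential → x = 1.4.
i^T_t = 1.4 + 2.3 + 1.12 × (5.0 − 2.3) + 1.3 × 1.4
   = 1.4 + 2.3 + 3.024 + 1.82 = 8.54
i_t = 0.59 × 7.94 + 0.41 × 8.54 = 4.6846 + 3.5014 = 8.19

8.19%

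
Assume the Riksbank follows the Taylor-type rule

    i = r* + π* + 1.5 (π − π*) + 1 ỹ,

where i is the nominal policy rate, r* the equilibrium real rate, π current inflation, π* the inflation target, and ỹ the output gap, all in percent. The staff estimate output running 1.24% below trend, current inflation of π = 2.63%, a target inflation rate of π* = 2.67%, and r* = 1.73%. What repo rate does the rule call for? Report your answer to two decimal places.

Output 1.24% below potential → ỹ = -1.24.
i = 1.73 + 2.67 + 1.5 × (2.63 − 2.67) + 1 × (-1.24)
   = 1.73 + 2.67 − 0.06 − 1.24 = 3.10

3.10%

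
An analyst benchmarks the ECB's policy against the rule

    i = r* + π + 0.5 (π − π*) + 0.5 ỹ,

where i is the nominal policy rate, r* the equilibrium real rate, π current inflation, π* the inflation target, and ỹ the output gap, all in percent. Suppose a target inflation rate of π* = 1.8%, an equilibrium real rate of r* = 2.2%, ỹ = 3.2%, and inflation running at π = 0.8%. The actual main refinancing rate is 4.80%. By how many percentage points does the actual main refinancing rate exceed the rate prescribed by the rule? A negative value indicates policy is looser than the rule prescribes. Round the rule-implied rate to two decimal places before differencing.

i = 2.2 + 0.8 + 0.5 × (0.8 − 1.8) + 0.5 × 3.2
   = 2.2 + 0.8 − 0.5 + 1.6 = 4.10
Deviation = 4.80 − 4.10 = 0.70 pp.

0.70 pp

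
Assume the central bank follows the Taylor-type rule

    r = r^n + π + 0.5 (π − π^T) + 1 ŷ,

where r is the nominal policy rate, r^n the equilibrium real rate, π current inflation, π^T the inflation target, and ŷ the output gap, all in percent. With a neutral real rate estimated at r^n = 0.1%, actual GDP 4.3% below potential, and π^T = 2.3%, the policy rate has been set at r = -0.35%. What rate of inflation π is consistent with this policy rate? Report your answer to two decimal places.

Output 4.3% below potential → ŷ = -4.3.
Collecting π: r = r^n + (1 + 0.5) π − 0.5 π^T + 1 ŷ
1.5 π = -0.35 − 0.1 + 0.5 × 2.3 − 1 × (-4.3) = 5
π = 5 / 1.5 = 3.33

3.33%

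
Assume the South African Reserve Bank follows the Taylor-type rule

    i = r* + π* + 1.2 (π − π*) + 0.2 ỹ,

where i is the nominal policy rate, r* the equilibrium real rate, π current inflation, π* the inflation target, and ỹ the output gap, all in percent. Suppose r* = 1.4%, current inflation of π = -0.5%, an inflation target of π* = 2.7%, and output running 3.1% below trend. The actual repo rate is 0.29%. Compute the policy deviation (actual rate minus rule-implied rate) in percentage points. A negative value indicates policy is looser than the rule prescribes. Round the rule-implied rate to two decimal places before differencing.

Output 3.1% below potential → ỹ = -3.1.
i = 1.4 + 2.7 + 1.2 × (-0.5 − 2.7) + 0.2 × (-3.1)
   = 1.4 + 2.7 − 3.84 − 0.62 = -0.36
Deviation = 0.29 − (-0.36) = 0.65 pp.

0.65 pp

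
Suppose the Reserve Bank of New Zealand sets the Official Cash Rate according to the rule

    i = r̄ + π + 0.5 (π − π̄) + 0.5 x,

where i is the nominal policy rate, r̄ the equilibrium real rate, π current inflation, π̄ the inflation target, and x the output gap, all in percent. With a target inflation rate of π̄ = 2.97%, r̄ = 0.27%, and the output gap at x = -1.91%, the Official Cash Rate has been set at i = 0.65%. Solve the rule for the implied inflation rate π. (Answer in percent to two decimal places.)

Collecting π: i = r̄ + (1 + 0.5) π − 0.5 π̄ + 0.5 x
1.5 π = 0.65 − 0.27 + 0.5 × 2.97 − 0.5 × (-1.91) = 2.82
π = 2.82 / 1.5 = 1.88

1.88%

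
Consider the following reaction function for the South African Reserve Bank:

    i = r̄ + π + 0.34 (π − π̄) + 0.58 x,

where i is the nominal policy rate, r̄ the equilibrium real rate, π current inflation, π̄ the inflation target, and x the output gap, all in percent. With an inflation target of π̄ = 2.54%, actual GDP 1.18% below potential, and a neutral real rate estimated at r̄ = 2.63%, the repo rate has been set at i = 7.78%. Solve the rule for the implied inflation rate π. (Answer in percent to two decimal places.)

Output 1.18% below potential → x = -1.18.
Collecting π: i = r̄ + (1 + 0.34) π − 0.34 π̄ + 0.58 x
1.34 π = 7.78 − 2.63 + 0.34 × 2.54 − 0.58 × (-1.18) = 6.698
π = 6.698 / 1.34 = 5.00

5.00%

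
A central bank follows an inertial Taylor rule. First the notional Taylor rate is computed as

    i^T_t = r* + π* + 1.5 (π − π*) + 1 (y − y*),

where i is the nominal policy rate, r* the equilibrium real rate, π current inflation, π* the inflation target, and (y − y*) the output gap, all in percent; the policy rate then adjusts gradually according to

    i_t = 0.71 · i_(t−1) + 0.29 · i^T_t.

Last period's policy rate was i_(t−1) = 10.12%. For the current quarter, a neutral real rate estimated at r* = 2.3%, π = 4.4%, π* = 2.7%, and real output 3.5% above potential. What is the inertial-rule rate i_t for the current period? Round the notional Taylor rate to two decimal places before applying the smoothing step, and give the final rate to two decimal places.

10.39%

Output 3.5% above potential → (y − y*) = 3.5.
i^T_t = 2.3 + 2.7 + 1.5 × (4.4 − 2.7) + 1 × 3.5
   = 2.3 + 2.7 + 2.55 + 3.5 = 11.05
i_t = 0.71 × 10.12 + 0.29 × 11.05 = 7.1852 + 3.2045 = 10.39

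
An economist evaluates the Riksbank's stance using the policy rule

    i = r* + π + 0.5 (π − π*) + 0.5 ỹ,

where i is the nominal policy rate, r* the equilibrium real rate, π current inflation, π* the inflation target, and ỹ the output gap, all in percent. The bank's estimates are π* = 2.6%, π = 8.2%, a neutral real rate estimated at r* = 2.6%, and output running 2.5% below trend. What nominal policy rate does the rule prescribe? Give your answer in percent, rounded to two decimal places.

12.35%

Output 2.5% below potential → ỹ = -2.5.
i = 2.6 + 8.2 + 0.5 × (8.2 − 2.6) + 0.5 × (-2.5)
   = 2.6 + 8.2 + 2.8 − 1.25 = 12.35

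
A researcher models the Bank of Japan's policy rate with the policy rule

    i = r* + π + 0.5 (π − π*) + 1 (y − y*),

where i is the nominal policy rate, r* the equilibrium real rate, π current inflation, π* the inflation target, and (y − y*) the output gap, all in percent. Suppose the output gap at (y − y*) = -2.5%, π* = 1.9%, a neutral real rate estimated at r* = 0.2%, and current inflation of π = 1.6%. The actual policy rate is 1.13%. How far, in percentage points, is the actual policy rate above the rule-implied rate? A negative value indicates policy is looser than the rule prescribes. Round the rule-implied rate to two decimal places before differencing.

1.98 pp

i = 0.2 + 1.6 + 0.5 × (1.6 − 1.9) + 1 × (-2.5)
   = 0.2 + 1.6 − 0.15 − 2.5 = -0.85
Deviation = 1.13 − (-0.85) = 1.98 pp.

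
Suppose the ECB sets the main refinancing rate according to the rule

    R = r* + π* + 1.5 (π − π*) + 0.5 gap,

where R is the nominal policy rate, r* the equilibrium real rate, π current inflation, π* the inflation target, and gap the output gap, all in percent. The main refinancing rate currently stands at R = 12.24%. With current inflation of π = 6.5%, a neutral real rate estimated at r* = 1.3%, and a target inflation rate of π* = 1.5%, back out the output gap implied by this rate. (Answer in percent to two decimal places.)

0.5 gap = 12.24 − 1.3 − 1.5 − 1.5 × (6.5 − 1.5) = 1.94
gap = 1.94 / 0.5 = 3.88

3.88%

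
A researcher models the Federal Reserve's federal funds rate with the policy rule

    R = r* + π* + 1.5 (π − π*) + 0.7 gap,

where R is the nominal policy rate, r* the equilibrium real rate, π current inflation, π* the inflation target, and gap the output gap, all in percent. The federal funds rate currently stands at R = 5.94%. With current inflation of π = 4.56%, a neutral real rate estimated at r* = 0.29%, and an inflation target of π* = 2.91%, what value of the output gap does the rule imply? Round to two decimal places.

0.38%

0.7 gap = 5.94 − 0.29 − 2.91 − 1.5 × (4.56 − 2.91) = 0.265
gap = 0.265 / 0.7 = 0.38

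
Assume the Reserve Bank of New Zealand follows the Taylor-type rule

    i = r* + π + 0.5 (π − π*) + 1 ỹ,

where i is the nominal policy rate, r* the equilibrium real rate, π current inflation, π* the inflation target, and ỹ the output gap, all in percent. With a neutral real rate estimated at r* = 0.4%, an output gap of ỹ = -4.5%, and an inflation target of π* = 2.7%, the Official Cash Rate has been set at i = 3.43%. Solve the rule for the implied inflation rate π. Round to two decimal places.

Collecting π: i = r* + (1 + 0.5) π − 0.5 π* + 1 ỹ
1.5 π = 3.43 − 0.4 + 0.5 × 2.7 − 1 × (-4.5) = 8.88
π = 8.88 / 1.5 = 5.92

5.92%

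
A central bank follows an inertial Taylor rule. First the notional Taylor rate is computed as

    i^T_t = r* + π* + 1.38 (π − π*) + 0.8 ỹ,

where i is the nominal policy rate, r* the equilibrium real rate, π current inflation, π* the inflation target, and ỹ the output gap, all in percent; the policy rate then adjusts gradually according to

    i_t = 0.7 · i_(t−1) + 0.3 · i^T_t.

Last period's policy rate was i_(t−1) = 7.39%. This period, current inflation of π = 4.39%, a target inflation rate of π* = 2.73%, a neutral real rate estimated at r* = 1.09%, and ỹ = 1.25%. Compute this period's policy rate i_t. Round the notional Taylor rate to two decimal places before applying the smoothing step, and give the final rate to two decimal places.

7.31%

i^T_t = 1.09 + 2.73 + 1.38 × (4.39 − 2.73) + 0.8 × 1.25
   = 1.09 + 2.73 + 2.2908 + 1 = 7.11
i_t = 0.7 × 7.39 + 0.3 × 7.11 = 5.173 + 2.133 = 7.31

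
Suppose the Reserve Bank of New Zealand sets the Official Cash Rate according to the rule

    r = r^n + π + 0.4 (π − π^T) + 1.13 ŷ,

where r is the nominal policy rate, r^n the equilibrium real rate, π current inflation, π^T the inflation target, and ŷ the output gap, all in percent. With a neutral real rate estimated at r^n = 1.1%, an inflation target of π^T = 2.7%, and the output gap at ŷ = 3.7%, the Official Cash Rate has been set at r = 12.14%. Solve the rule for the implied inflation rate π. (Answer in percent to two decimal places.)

Collecting π: r = r^n + (1 + 0.4) π − 0.4 π^T + 1.13 ŷ
1.4 π = 12.14 − 1.1 + 0.4 × 2.7 − 1.13 × 3.7 = 7.939
π = 7.939 / 1.4 = 5.67

5.67%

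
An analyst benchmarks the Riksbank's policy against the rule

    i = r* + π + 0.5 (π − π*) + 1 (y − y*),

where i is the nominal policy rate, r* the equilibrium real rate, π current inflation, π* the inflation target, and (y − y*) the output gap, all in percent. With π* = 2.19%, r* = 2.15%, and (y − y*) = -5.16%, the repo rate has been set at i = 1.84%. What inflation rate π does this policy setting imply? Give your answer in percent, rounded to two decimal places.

3.96%

Collecting π: i = r* + (1 + 0.5) π − 0.5 π* + 1 (y − y*)
1.5 π = 1.84 − 2.15 + 0.5 × 2.19 − 1 × (-5.16) = 5.945
π = 5.945 / 1.5 = 3.96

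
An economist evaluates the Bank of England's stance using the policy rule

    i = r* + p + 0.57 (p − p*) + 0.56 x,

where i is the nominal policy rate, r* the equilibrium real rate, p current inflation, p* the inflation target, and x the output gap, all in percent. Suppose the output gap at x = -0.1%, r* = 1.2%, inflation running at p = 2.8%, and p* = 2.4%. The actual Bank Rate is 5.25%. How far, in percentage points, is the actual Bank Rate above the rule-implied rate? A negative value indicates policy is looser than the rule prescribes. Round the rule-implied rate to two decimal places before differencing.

i = 1.2 + 2.8 + 0.57 × (2.8 − 2.4) + 0.56 × (-0.1)
   = 1.2 + 2.8 + 0.228 − 0.056 = 4.17
Deviation = 5.25 − 4.17 = 1.08 pp.

1.08 pp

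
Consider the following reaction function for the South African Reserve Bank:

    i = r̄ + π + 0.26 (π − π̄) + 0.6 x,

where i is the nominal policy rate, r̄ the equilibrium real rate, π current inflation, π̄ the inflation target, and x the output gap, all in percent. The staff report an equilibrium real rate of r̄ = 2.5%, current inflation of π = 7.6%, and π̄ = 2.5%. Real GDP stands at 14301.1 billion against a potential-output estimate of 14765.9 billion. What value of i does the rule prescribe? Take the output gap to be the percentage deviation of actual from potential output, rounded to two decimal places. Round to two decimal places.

Output gap = 100 × (14301.1 − 14765.9) / 14765.9 = -3.15%.
i = 2.50 + 7.60 + 0.26 × (7.60 − 2.50) + 0.6 × (-3.15)
   = 2.50 + 7.6 + 1.326 − 1.89 = 9.54

9.54%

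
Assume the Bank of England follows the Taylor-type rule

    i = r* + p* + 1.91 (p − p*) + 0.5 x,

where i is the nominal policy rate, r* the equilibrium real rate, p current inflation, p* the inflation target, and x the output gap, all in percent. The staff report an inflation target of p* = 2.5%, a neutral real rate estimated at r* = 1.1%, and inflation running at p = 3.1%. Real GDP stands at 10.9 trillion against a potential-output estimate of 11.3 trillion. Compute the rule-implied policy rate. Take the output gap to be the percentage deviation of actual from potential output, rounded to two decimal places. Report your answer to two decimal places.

2.98%

Output gap = 100 × (10.9 − 11.3) / 11.3 = -3.54%.
i = 1.10 + 2.50 + 1.91 × (3.10 − 2.50) + 0.5 × (-3.54)
   = 1.10 + 2.5 + 1.146 − 1.77 = 2.98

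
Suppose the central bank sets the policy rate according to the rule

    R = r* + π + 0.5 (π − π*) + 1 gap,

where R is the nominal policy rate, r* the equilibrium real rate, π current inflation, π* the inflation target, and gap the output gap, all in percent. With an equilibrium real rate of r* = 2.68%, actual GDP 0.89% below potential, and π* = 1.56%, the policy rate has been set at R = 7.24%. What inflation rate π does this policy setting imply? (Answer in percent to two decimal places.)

Output 0.89% below potential → gap = -0.89.
Collecting π: R = r* + (1 + 0.5) π − 0.5 π* + 1 gap
1.5 π = 7.24 − 2.68 + 0.5 × 1.56 − 1 × (-0.89) = 6.23
π = 6.23 / 1.5 = 4.15

4.15%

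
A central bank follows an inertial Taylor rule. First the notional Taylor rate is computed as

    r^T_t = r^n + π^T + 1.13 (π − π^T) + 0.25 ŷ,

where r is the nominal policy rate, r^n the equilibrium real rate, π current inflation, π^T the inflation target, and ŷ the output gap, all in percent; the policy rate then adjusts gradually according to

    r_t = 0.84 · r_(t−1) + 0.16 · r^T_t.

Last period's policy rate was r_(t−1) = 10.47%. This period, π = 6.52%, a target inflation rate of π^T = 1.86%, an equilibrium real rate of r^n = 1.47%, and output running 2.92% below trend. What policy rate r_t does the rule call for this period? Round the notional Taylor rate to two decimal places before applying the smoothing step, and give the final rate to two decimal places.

Output 2.92% below potential → ŷ = -2.92.
r^T_t = 1.47 + 1.86 + 1.13 × (6.52 − 1.86) + 0.25 × (-2.92)
   = 1.47 + 1.86 + 5.2658 − 0.73 = 7.87
r_t = 0.84 × 10.47 + 0.16 × 7.87 = 8.7948 + 1.2592 = 10.05

10.05%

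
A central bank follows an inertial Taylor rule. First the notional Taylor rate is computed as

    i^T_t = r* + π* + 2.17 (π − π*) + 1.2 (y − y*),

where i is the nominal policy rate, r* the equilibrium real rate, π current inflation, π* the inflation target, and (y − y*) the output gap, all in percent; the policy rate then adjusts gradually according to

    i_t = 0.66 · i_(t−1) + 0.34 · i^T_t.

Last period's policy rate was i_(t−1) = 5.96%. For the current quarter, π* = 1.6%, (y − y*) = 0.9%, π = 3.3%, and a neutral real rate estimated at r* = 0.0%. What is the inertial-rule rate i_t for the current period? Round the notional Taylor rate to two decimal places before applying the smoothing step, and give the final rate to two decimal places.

6.10%

i^T_t = 0.0 + 1.6 + 2.17 × (3.3 − 1.6) + 1.2 × 0.9
   = 0.0 + 1.6 + 3.689 + 1.08 = 6.37
i_t = 0.66 × 5.96 + 0.34 × 6.37 = 3.9336 + 2.1658 = 6.10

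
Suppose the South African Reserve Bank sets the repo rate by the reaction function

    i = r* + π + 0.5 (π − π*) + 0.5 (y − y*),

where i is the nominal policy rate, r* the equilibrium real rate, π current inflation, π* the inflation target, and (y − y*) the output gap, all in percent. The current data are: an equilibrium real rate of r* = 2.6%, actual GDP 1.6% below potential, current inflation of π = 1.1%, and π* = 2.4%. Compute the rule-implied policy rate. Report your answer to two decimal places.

Output 1.6% below potential → (y − y*) = -1.6.
i = 2.6 + 1.1 + 0.5 × (1.1 − 2.4) + 0.5 × (-1.6)
   = 2.6 + 1.1 − 0.65 − 0.8 = 2.25

2.25%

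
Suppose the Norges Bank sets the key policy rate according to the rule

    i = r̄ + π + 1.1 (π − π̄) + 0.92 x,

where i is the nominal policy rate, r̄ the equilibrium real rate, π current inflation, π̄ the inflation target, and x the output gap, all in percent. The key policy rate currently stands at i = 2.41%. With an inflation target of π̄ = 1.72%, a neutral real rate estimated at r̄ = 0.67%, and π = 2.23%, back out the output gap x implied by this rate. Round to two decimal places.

-1.14%

0.92 x = 2.41 − 0.67 − 2.23 − 1.1 × (2.23 − 1.72) = -1.051
x = -1.051 / 0.92 = -1.14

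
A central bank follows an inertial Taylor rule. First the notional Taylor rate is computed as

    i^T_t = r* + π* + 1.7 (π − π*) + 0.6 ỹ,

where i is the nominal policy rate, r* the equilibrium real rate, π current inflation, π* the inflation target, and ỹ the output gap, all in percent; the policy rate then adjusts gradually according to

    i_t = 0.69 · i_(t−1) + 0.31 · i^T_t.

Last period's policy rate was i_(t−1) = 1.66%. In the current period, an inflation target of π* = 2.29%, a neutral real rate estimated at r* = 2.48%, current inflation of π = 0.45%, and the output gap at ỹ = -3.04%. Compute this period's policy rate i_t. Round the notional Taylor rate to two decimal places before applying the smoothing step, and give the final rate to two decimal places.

i^T_t = 2.48 + 2.29 + 1.7 × (0.45 − 2.29) + 0.6 × (-3.04)
   = 2.48 + 2.29 − 3.128 − 1.824 = -0.18
i_t = 0.69 × 1.66 + 0.31 × (-0.18) = 1.1454 − 0.0558 = 1.09

1.09%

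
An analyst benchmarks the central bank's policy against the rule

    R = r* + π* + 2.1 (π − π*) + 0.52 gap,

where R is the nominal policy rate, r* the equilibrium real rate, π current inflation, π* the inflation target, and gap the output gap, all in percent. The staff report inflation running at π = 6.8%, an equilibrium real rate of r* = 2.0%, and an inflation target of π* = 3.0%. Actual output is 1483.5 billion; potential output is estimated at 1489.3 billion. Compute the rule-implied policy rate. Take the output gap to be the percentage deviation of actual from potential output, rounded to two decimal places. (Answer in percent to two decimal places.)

12.78%

Output gap = 100 × (1483.5 − 1489.3) / 1489.3 = -0.39%.
R = 2.00 + 3.00 + 2.1 × (6.80 − 3.00) + 0.52 × (-0.39)
   = 2.00 + 3 + 7.98 − 0.2028 = 12.78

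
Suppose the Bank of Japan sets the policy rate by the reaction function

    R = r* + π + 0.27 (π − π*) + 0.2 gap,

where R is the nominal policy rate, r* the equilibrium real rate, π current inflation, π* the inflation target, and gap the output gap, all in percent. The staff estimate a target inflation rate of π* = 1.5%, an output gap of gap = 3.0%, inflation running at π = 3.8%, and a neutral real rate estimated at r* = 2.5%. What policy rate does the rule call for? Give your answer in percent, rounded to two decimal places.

R = 2.5 + 3.8 + 0.27 × (3.8 − 1.5) + 0.2 × 3.0
   = 2.5 + 3.8 + 0.621 + 0.6 = 7.52

7.52%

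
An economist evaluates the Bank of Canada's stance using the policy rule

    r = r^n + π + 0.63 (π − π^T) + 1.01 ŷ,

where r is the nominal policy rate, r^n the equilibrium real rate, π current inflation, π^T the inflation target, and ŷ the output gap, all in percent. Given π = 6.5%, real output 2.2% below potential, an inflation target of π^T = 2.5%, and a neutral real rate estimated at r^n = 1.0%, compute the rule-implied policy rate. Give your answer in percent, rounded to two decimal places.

Output 2.2% below potential → ŷ = -2.2.
r = 1.0 + 6.5 + 0.63 × (6.5 − 2.5) + 1.01 × (-2.2)
   = 1.0 + 6.5 + 2.52 − 2.222 = 7.80

7.80%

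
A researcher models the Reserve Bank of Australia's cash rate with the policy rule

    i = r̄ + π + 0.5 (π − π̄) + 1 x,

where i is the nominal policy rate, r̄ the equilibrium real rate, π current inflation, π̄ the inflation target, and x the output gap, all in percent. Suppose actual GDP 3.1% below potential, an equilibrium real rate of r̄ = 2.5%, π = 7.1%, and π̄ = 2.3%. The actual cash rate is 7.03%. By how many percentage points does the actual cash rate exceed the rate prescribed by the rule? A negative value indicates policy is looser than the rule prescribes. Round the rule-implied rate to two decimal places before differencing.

-1.87 pp

Output 3.1% below potential → x = -3.1.
i = 2.5 + 7.1 + 0.5 × (7.1 − 2.3) + 1 × (-3.1)
   = 2.5 + 7.1 + 2.4 − 3.1 = 8.90
Deviation = 7.03 − 8.90 = -1.87 pp.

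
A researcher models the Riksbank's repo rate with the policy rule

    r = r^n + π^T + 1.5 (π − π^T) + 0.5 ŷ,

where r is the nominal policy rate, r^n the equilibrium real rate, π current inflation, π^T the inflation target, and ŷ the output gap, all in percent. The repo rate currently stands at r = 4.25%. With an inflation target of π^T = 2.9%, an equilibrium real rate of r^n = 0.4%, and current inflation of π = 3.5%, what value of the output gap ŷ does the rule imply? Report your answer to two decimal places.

0.10%

0.5 ŷ = 4.25 − 0.4 − 2.9 − 1.5 × (3.5 − 2.9) = 0.05
ŷ = 0.05 / 0.5 = 0.10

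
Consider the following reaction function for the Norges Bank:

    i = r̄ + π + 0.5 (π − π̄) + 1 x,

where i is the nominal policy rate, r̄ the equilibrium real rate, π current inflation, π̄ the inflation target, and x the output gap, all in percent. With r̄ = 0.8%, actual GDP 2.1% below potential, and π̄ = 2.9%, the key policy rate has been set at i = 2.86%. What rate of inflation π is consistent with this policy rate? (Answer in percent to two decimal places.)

Output 2.1% below potential → x = -2.1.
Collecting π: i = r̄ + (1 + 0.5) π − 0.5 π̄ + 1 x
1.5 π = 2.86 − 0.8 + 0.5 × 2.9 − 1 × (-2.1) = 5.61
π = 5.61 / 1.5 = 3.74

3.74%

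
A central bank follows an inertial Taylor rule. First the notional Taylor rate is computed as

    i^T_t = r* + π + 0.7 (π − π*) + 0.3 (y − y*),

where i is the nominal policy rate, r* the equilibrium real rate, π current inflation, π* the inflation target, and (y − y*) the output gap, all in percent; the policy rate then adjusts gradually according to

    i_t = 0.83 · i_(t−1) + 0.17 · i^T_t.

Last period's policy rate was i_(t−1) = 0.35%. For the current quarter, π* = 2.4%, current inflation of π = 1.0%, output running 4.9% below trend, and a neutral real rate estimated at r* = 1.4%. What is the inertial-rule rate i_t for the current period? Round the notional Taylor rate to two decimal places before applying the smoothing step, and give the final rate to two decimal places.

Output 4.9% below potential → (y − y*) = -4.9.
i^T_t = 1.4 + 1.0 + 0.7 × (1.0 − 2.4) + 0.3 × (-4.9)
   = 1.4 + 1 − 0.98 − 1.47 = -0.05
i_t = 0.83 × 0.35 + 0.17 × (-0.05) = 0.2905 − 0.0085 = 0.28

0.28%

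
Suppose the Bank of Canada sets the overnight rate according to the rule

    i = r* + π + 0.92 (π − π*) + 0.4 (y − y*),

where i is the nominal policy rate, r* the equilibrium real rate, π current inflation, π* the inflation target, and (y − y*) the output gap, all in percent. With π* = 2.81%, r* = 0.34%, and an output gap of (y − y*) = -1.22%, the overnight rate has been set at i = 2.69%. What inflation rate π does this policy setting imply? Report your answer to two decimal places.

Collecting π: i = r* + (1 + 0.92) π − 0.92 π* + 0.4 (y − y*)
1.92 π = 2.69 − 0.34 + 0.92 × 2.81 − 0.4 × (-1.22) = 5.4232
π = 5.4232 / 1.92 = 2.82

2.82%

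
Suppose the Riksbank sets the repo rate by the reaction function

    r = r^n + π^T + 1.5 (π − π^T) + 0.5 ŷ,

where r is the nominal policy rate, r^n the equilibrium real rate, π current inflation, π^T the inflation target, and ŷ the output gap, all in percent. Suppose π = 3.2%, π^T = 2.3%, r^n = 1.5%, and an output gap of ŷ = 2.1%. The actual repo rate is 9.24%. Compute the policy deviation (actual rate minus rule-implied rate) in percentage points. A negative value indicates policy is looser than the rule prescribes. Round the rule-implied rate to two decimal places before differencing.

r = 1.5 + 2.3 + 1.5 × (3.2 − 2.3) + 0.5 × 2.1
   = 1.5 + 2.3 + 1.35 + 1.05 = 6.20
Deviation = 9.24 − 6.20 = 3.04 pp.

3.04 pp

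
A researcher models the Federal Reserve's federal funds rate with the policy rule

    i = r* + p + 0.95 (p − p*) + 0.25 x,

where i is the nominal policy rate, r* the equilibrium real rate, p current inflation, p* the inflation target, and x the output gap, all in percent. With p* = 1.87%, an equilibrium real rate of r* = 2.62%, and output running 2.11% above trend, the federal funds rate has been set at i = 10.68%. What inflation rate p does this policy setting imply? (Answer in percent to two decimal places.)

Output 2.11% above potential → x = 2.11.
Collecting p: i = r* + (1 + 0.95) p − 0.95 p* + 0.25 x
1.95 p = 10.68 − 2.62 + 0.95 × 1.87 − 0.25 × 2.11 = 9.309
p = 9.309 / 1.95 = 4.77

4.77%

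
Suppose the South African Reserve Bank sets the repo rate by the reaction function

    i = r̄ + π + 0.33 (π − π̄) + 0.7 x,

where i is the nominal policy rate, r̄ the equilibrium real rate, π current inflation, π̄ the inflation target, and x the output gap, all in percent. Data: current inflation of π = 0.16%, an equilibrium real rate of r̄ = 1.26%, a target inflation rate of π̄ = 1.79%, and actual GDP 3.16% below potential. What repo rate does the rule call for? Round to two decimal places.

-1.33%

Output 3.16% below potential → x = -3.16.
i = 1.26 + 0.16 + 0.33 × (0.16 − 1.79) + 0.7 × (-3.16)
   = 1.26 + 0.16 − 0.5379 − 2.212 = -1.33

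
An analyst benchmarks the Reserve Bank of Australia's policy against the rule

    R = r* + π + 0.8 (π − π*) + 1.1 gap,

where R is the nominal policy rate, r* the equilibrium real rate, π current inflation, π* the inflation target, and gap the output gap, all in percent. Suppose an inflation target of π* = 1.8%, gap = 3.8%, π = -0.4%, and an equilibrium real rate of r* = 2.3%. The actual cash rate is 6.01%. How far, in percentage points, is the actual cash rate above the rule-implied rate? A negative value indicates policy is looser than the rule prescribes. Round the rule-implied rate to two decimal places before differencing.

R = 2.3 + (-0.4) + 0.8 × (-0.4 − 1.8) + 1.1 × 3.8
   = 2.3 − 0.4 − 1.76 + 4.18 = 4.32
Deviation = 6.01 − 4.32 = 1.69 pp.

1.69 pp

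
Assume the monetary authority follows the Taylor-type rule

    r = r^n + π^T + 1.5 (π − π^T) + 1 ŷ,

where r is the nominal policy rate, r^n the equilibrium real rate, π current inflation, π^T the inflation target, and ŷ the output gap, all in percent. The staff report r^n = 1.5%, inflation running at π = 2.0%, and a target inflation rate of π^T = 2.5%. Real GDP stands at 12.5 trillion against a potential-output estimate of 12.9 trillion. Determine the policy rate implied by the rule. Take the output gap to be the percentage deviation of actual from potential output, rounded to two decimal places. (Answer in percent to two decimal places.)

Output gap = 100 × (12.5 − 12.9) / 12.9 = -3.10%.
r = 1.50 + 2.50 + 1.5 × (2.00 − 2.50) + 1 × (-3.10)
   = 1.50 + 2.5 − 0.75 − 3.1 = 0.15

0.15%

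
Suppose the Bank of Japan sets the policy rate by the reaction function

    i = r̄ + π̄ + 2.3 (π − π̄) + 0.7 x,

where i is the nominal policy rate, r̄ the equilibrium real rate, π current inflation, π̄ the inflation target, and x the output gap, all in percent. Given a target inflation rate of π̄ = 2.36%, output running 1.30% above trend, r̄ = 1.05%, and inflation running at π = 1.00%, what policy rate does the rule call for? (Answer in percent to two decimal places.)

1.19%

Output 1.30% above potential → x = 1.30.
i = 1.05 + 2.36 + 2.3 × (1.00 − 2.36) + 0.7 × 1.30
   = 1.05 + 2.36 − 3.128 + 0.91 = 1.19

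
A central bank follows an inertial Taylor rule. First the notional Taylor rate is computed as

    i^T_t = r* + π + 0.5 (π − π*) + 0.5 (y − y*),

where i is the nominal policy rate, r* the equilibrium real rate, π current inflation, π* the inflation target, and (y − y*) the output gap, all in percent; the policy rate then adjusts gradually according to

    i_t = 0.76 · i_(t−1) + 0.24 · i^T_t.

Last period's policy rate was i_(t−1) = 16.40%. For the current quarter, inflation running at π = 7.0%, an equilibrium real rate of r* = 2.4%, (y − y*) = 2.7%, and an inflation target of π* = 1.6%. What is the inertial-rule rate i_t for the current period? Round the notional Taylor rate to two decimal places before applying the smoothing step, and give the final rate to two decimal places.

15.69%

i^T_t = 2.4 + 7.0 + 0.5 × (7.0 − 1.6) + 0.5 × 2.7
   = 2.4 + 7 + 2.7 + 1.35 = 13.45
i_t = 0.76 × 16.40 + 0.24 × 13.45 = 12.464 + 3.228 = 15.69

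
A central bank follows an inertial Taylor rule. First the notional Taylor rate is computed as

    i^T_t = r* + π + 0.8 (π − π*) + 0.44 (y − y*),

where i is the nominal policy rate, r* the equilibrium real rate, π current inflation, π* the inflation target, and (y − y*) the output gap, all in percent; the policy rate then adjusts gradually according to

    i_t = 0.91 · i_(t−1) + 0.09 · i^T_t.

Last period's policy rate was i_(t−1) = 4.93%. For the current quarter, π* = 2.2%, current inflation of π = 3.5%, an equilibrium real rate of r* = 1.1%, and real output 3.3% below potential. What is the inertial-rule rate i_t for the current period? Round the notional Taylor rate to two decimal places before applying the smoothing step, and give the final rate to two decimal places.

4.86%

Output 3.3% below potential → (y − y*) = -3.3.
i^T_t = 1.1 + 3.5 + 0.8 × (3.5 − 2.2) + 0.44 × (-3.3)
   = 1.1 + 3.5 + 1.04 − 1.452 = 4.19
i_t = 0.91 × 4.93 + 0.09 × 4.19 = 4.4863 + 0.3771 = 4.86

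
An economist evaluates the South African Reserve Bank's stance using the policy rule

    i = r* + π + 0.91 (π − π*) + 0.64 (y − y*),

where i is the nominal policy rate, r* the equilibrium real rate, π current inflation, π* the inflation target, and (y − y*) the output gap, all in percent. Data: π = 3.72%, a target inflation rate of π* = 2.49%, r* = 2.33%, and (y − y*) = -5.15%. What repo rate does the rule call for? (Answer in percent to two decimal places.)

3.87%

i = 2.33 + 3.72 + 0.91 × (3.72 − 2.49) + 0.64 × (-5.15)
   = 2.33 + 3.72 + 1.1193 − 3.296 = 3.87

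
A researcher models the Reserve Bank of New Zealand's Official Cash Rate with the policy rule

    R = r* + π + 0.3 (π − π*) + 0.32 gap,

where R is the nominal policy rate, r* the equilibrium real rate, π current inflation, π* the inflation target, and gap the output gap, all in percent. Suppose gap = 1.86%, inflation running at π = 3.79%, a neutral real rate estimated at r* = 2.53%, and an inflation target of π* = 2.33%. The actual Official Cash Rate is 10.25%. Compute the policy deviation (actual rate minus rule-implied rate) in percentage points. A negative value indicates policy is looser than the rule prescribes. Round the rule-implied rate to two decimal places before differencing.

2.90 pp

R = 2.53 + 3.79 + 0.3 × (3.79 − 2.33) + 0.32 × 1.86
   = 2.53 + 3.79 + 0.438 + 0.5952 = 7.35
Deviation = 10.25 − 7.35 = 2.90 pp.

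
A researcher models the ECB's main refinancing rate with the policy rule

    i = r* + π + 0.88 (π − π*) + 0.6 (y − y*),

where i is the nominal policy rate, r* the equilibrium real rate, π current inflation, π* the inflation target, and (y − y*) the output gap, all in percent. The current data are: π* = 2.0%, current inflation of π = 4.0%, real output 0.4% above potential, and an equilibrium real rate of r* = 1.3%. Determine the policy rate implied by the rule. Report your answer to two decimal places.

7.30%

Output 0.4% above potential → (y − y*) = 0.4.
i = 1.3 + 4.0 + 0.88 × (4.0 − 2.0) + 0.6 × 0.4
   = 1.3 + 4 + 1.76 + 0.24 = 7.30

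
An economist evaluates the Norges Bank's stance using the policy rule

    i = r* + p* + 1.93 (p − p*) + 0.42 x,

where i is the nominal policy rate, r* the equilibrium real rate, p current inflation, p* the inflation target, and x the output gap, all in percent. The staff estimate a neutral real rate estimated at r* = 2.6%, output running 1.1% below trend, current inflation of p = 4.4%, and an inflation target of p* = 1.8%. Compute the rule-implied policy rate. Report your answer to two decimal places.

8.96%

Output 1.1% below potential → x = -1.1.
i = 2.6 + 1.8 + 1.93 × (4.4 − 1.8) + 0.42 × (-1.1)
   = 2.6 + 1.8 + 5.018 − 0.462 = 8.96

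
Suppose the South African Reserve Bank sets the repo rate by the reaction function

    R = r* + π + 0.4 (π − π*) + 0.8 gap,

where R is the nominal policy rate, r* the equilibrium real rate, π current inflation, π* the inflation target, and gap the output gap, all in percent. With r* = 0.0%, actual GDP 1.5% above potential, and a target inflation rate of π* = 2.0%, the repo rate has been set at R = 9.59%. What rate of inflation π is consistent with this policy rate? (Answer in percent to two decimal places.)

Output 1.5% above potential → gap = 1.5.
Collecting π: R = r* + (1 + 0.4) π − 0.4 π* + 0.8 gap
1.4 π = 9.59 − 0.0 + 0.4 × 2.0 − 0.8 × 1.5 = 9.19
π = 9.19 / 1.4 = 6.56

6.56%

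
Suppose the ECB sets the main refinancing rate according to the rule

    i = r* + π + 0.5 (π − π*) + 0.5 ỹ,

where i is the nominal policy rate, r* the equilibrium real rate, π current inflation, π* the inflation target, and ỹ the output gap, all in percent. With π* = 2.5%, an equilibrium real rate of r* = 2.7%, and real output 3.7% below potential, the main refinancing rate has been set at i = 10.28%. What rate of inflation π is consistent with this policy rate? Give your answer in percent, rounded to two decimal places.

Output 3.7% below potential → ỹ = -3.7.
Collecting π: i = r* + (1 + 0.5) π − 0.5 π* + 0.5 ỹ
1.5 π = 10.28 − 2.7 + 0.5 × 2.5 − 0.5 × (-3.7) = 10.68
π = 10.68 / 1.5 = 7.12

7.12%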